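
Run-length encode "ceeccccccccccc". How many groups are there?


Input: ceeccccccccccc
Scanning for consecutive runs:
  Group 1: 'c' x 1 (positions 0-0)
  Group 2: 'e' x 2 (positions 1-2)
  Group 3: 'c' x 11 (positions 3-13)
Total groups: 3

3


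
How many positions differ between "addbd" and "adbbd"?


Comparing "addbd" and "adbbd" position by position:
  Position 0: 'a' vs 'a' => same
  Position 1: 'd' vs 'd' => same
  Position 2: 'd' vs 'b' => DIFFER
  Position 3: 'b' vs 'b' => same
  Position 4: 'd' vs 'd' => same
Positions that differ: 1

1


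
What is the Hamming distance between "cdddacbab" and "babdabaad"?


Comparing "cdddacbab" and "babdabaad" position by position:
  Position 0: 'c' vs 'b' => differ
  Position 1: 'd' vs 'a' => differ
  Position 2: 'd' vs 'b' => differ
  Position 3: 'd' vs 'd' => same
  Position 4: 'a' vs 'a' => same
  Position 5: 'c' vs 'b' => differ
  Position 6: 'b' vs 'a' => differ
  Position 7: 'a' vs 'a' => same
  Position 8: 'b' vs 'd' => differ
Total differences (Hamming distance): 6

6


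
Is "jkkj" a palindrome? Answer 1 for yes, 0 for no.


Input: jkkj
Reversed: jkkj
  Compare pos 0 ('j') with pos 3 ('j'): match
  Compare pos 1 ('k') with pos 2 ('k'): match
Result: palindrome

1


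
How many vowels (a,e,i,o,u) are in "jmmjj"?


Input: jmmjj
Checking each character:
  'j' at position 0: consonant
  'm' at position 1: consonant
  'm' at position 2: consonant
  'j' at position 3: consonant
  'j' at position 4: consonant
Total vowels: 0

0


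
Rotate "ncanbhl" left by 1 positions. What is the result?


Input: "ncanbhl", rotate left by 1
First 1 characters: "n"
Remaining characters: "canbhl"
Concatenate remaining + first: "canbhl" + "n" = "canbhln"

canbhln


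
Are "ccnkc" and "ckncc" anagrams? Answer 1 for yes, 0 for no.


Strings: "ccnkc", "ckncc"
Sorted first:  ccckn
Sorted second: ccckn
Sorted forms match => anagrams

1


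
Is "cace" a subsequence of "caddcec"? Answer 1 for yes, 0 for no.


Check if "cace" is a subsequence of "caddcec"
Greedy scan:
  Position 0 ('c'): matches sub[0] = 'c'
  Position 1 ('a'): matches sub[1] = 'a'
  Position 2 ('d'): no match needed
  Position 3 ('d'): no match needed
  Position 4 ('c'): matches sub[2] = 'c'
  Position 5 ('e'): matches sub[3] = 'e'
  Position 6 ('c'): no match needed
All 4 characters matched => is a subsequence

1


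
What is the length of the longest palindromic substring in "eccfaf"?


Input: "eccfaf"
Checking substrings for palindromes:
  [3:6] "faf" (len 3) => palindrome
  [1:3] "cc" (len 2) => palindrome
Longest palindromic substring: "faf" with length 3

3


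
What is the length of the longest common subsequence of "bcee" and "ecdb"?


LCS of "bcee" and "ecdb"
DP table:
           e    c    d    b
      0    0    0    0    0
  b   0    0    0    0    1
  c   0    0    1    1    1
  e   0    1    1    1    1
  e   0    1    1    1    1
LCS length = dp[4][4] = 1

1


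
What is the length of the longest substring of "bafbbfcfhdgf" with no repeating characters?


Input: "bafbbfcfhdgf"
Sliding window (track last position of each char):
  Position 0 ('b'): window [0,0] length 1 -- new best
  Position 1 ('a'): window [0,1] length 2 -- new best
  Position 2 ('f'): window [0,2] length 3 -- new best
  Position 3 ('b'): repeat (last at 0), move window start to 1
  Position 3 ('b'): window [1,3] length 3
  Position 4 ('b'): repeat (last at 3), move window start to 4
  Position 4 ('b'): window [4,4] length 1
  Position 5 ('f'): window [4,5] length 2
  Position 6 ('c'): window [4,6] length 3
  Position 7 ('f'): repeat (last at 5), move window start to 6
  Position 7 ('f'): window [6,7] length 2
  Position 8 ('h'): window [6,8] length 3
  Position 9 ('d'): window [6,9] length 4 -- new best
  Position 10 ('g'): window [6,10] length 5 -- new best
  Position 11 ('f'): repeat (last at 7), move window start to 8
  Position 11 ('f'): window [8,11] length 4
Longest substring with no repeats: "cfhdg" with length 5

5


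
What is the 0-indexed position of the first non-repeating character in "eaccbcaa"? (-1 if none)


Input: eaccbcaa
Character frequencies:
  'a': 3
  'b': 1
  'c': 3
  'e': 1
Scanning left to right for freq == 1:
  Position 0 ('e'): unique! => answer = 0

0


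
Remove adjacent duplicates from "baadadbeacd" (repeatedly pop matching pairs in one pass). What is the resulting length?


Input: baadadbeacd
Stack-based adjacent duplicate removal:
  Read 'b': push. Stack: b
  Read 'a': push. Stack: ba
  Read 'a': matches stack top 'a' => pop. Stack: b
  Read 'd': push. Stack: bd
  Read 'a': push. Stack: bda
  Read 'd': push. Stack: bdad
  Read 'b': push. Stack: bdadb
  Read 'e': push. Stack: bdadbe
  Read 'a': push. Stack: bdadbea
  Read 'c': push. Stack: bdadbeac
  Read 'd': push. Stack: bdadbeacd
Final stack: "bdadbeacd" (length 9)

9


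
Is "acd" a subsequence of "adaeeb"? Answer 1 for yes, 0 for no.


Check if "acd" is a subsequence of "adaeeb"
Greedy scan:
  Position 0 ('a'): matches sub[0] = 'a'
  Position 1 ('d'): no match needed
  Position 2 ('a'): no match needed
  Position 3 ('e'): no match needed
  Position 4 ('e'): no match needed
  Position 5 ('b'): no match needed
Only matched 1/3 characters => not a subsequence

0


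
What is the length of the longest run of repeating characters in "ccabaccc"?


Input: "ccabaccc"
Scanning for longest run:
  Position 1 ('c'): continues run of 'c', length=2
  Position 2 ('a'): new char, reset run to 1
  Position 3 ('b'): new char, reset run to 1
  Position 4 ('a'): new char, reset run to 1
  Position 5 ('c'): new char, reset run to 1
  Position 6 ('c'): continues run of 'c', length=2
  Position 7 ('c'): continues run of 'c', length=3
Longest run: 'c' with length 3

3


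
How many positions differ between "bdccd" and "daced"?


Comparing "bdccd" and "daced" position by position:
  Position 0: 'b' vs 'd' => DIFFER
  Position 1: 'd' vs 'a' => DIFFER
  Position 2: 'c' vs 'c' => same
  Position 3: 'c' vs 'e' => DIFFER
  Position 4: 'd' vs 'd' => same
Positions that differ: 3

3


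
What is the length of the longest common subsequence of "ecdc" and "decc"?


LCS of "ecdc" and "decc"
DP table:
           d    e    c    c
      0    0    0    0    0
  e   0    0    1    1    1
  c   0    0    1    2    2
  d   0    1    1    2    2
  c   0    1    1    2    3
LCS length = dp[4][4] = 3

3


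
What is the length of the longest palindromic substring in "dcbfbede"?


Input: "dcbfbede"
Checking substrings for palindromes:
  [2:5] "bfb" (len 3) => palindrome
  [5:8] "ede" (len 3) => palindrome
Longest palindromic substring: "bfb" with length 3

3


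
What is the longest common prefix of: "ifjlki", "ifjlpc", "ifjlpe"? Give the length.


Words: ifjlki, ifjlpc, ifjlpe
  Position 0: all 'i' => match
  Position 1: all 'f' => match
  Position 2: all 'j' => match
  Position 3: all 'l' => match
  Position 4: ('k', 'p', 'p') => mismatch, stop
LCP = "ifjl" (length 4)

4


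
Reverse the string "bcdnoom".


Input: bcdnoom
Reading characters right to left:
  Position 6: 'm'
  Position 5: 'o'
  Position 4: 'o'
  Position 3: 'n'
  Position 2: 'd'
  Position 1: 'c'
  Position 0: 'b'
Reversed: moondcb

moondcb


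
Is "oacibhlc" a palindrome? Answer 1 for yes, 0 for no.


Input: oacibhlc
Reversed: clhbicao
  Compare pos 0 ('o') with pos 7 ('c'): MISMATCH
  Compare pos 1 ('a') with pos 6 ('l'): MISMATCH
  Compare pos 2 ('c') with pos 5 ('h'): MISMATCH
  Compare pos 3 ('i') with pos 4 ('b'): MISMATCH
Result: not a palindrome

0


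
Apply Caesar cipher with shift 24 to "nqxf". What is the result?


Caesar cipher: shift "nqxf" by 24
  'n' (pos 13) + 24 = pos 11 = 'l'
  'q' (pos 16) + 24 = pos 14 = 'o'
  'x' (pos 23) + 24 = pos 21 = 'v'
  'f' (pos 5) + 24 = pos 3 = 'd'
Result: lovd

lovd


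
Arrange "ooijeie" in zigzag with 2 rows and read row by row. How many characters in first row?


Zigzag "ooijeie" into 2 rows:
Placing characters:
  'o' => row 0
  'o' => row 1
  'i' => row 0
  'j' => row 1
  'e' => row 0
  'i' => row 1
  'e' => row 0
Rows:
  Row 0: "oiee"
  Row 1: "oji"
First row length: 4

4


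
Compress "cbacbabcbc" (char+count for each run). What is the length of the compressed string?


Input: cbacbabcbc
Runs:
  'c' x 1 => "c1"
  'b' x 1 => "b1"
  'a' x 1 => "a1"
  'c' x 1 => "c1"
  'b' x 1 => "b1"
  'a' x 1 => "a1"
  'b' x 1 => "b1"
  'c' x 1 => "c1"
  'b' x 1 => "b1"
  'c' x 1 => "c1"
Compressed: "c1b1a1c1b1a1b1c1b1c1"
Compressed length: 20

20


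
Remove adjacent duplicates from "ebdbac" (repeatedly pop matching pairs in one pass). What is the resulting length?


Input: ebdbac
Stack-based adjacent duplicate removal:
  Read 'e': push. Stack: e
  Read 'b': push. Stack: eb
  Read 'd': push. Stack: ebd
  Read 'b': push. Stack: ebdb
  Read 'a': push. Stack: ebdba
  Read 'c': push. Stack: ebdbac
Final stack: "ebdbac" (length 6)

6


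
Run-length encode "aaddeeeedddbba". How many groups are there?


Input: aaddeeeedddbba
Scanning for consecutive runs:
  Group 1: 'a' x 2 (positions 0-1)
  Group 2: 'd' x 2 (positions 2-3)
  Group 3: 'e' x 4 (positions 4-7)
  Group 4: 'd' x 3 (positions 8-10)
  Group 5: 'b' x 2 (positions 11-12)
  Group 6: 'a' x 1 (positions 13-13)
Total groups: 6

6


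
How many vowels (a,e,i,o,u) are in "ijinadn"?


Input: ijinadn
Checking each character:
  'i' at position 0: vowel (running total: 1)
  'j' at position 1: consonant
  'i' at position 2: vowel (running total: 2)
  'n' at position 3: consonant
  'a' at position 4: vowel (running total: 3)
  'd' at position 5: consonant
  'n' at position 6: consonant
Total vowels: 3

3


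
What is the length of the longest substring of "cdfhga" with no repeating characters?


Input: "cdfhga"
Sliding window (track last position of each char):
  Position 0 ('c'): window [0,0] length 1 -- new best
  Position 1 ('d'): window [0,1] length 2 -- new best
  Position 2 ('f'): window [0,2] length 3 -- new best
  Position 3 ('h'): window [0,3] length 4 -- new best
  Position 4 ('g'): window [0,4] length 5 -- new best
  Position 5 ('a'): window [0,5] length 6 -- new best
Longest substring with no repeats: "cdfhga" with length 6

6


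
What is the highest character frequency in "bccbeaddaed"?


Input: bccbeaddaed
Character counts:
  'a': 2
  'b': 2
  'c': 2
  'd': 3
  'e': 2
Maximum frequency: 3

3


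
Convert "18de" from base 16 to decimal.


Input: "18de" in base 16
Positional expansion:
  Digit '1' (value 1) x 16^3 = 4096
  Digit '8' (value 8) x 16^2 = 2048
  Digit 'd' (value 13) x 16^1 = 208
  Digit 'e' (value 14) x 16^0 = 14
Sum = 6366

6366


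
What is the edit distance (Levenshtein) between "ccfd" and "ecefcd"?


Computing edit distance: "ccfd" -> "ecefcd"
DP table:
           e    c    e    f    c    d
      0    1    2    3    4    5    6
  c   1    1    1    2    3    4    5
  c   2    2    1    2    3    3    4
  f   3    3    2    2    2    3    4
  d   4    4    3    3    3    3    3
Edit distance = dp[4][6] = 3

3


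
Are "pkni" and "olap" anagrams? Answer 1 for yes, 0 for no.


Strings: "pkni", "olap"
Sorted first:  iknp
Sorted second: alop
Differ at position 0: 'i' vs 'a' => not anagrams

0


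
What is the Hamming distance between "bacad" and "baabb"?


Comparing "bacad" and "baabb" position by position:
  Position 0: 'b' vs 'b' => same
  Position 1: 'a' vs 'a' => same
  Position 2: 'c' vs 'a' => differ
  Position 3: 'a' vs 'b' => differ
  Position 4: 'd' vs 'b' => differ
Total differences (Hamming distance): 3

3


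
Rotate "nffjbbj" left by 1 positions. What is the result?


Input: "nffjbbj", rotate left by 1
First 1 characters: "n"
Remaining characters: "ffjbbj"
Concatenate remaining + first: "ffjbbj" + "n" = "ffjbbjn"

ffjbbjn


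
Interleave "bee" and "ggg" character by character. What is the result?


Interleaving "bee" and "ggg":
  Position 0: 'b' from first, 'g' from second => "bg"
  Position 1: 'e' from first, 'g' from second => "eg"
  Position 2: 'e' from first, 'g' from second => "eg"
Result: bgegeg

bgegeg


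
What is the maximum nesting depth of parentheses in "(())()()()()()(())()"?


Input: "(())()()()()()(())()"
Tracking depth:
  Position 0 '(': depth becomes 1
  Position 1 '(': depth becomes 2
  Position 2 ')': depth becomes 1
  Position 3 ')': depth becomes 0
  Position 4 '(': depth becomes 1
  Position 5 ')': depth becomes 0
  Position 6 '(': depth becomes 1
  Position 7 ')': depth becomes 0
  Position 8 '(': depth becomes 1
  Position 9 ')': depth becomes 0
  Position 10 '(': depth becomes 1
  Position 11 ')': depth becomes 0
  Position 12 '(': depth becomes 1
  Position 13 ')': depth becomes 0
  Position 14 '(': depth becomes 1
  Position 15 '(': depth becomes 2
  Position 16 ')': depth becomes 1
  Position 17 ')': depth becomes 0
  Position 18 '(': depth becomes 1
  Position 19 ')': depth becomes 0
Maximum depth reached: 2

2


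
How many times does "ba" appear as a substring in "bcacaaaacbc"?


Searching for "ba" in "bcacaaaacbc"
Scanning each position:
  Position 0: "bc" => no
  Position 1: "ca" => no
  Position 2: "ac" => no
  Position 3: "ca" => no
  Position 4: "aa" => no
  Position 5: "aa" => no
  Position 6: "aa" => no
  Position 7: "ac" => no
  Position 8: "cb" => no
  Position 9: "bc" => no
Total occurrences: 0

0


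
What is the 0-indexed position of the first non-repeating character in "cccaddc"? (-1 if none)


Input: cccaddc
Character frequencies:
  'a': 1
  'c': 4
  'd': 2
Scanning left to right for freq == 1:
  Position 0 ('c'): freq=4, skip
  Position 1 ('c'): freq=4, skip
  Position 2 ('c'): freq=4, skip
  Position 3 ('a'): unique! => answer = 3

3


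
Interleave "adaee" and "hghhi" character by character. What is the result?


Interleaving "adaee" and "hghhi":
  Position 0: 'a' from first, 'h' from second => "ah"
  Position 1: 'd' from first, 'g' from second => "dg"
  Position 2: 'a' from first, 'h' from second => "ah"
  Position 3: 'e' from first, 'h' from second => "eh"
  Position 4: 'e' from first, 'i' from second => "ei"
Result: ahdgahehei

ahdgahehei


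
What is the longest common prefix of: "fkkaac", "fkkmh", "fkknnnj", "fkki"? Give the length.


Words: fkkaac, fkkmh, fkknnnj, fkki
  Position 0: all 'f' => match
  Position 1: all 'k' => match
  Position 2: all 'k' => match
  Position 3: ('a', 'm', 'n', 'i') => mismatch, stop
LCP = "fkk" (length 3)

3


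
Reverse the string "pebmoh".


Input: pebmoh
Reading characters right to left:
  Position 5: 'h'
  Position 4: 'o'
  Position 3: 'm'
  Position 2: 'b'
  Position 1: 'e'
  Position 0: 'p'
Reversed: hombep

hombep


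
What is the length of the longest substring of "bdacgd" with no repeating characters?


Input: "bdacgd"
Sliding window (track last position of each char):
  Position 0 ('b'): window [0,0] length 1 -- new best
  Position 1 ('d'): window [0,1] length 2 -- new best
  Position 2 ('a'): window [0,2] length 3 -- new best
  Position 3 ('c'): window [0,3] length 4 -- new best
  Position 4 ('g'): window [0,4] length 5 -- new best
  Position 5 ('d'): repeat (last at 1), move window start to 2
  Position 5 ('d'): window [2,5] length 4
Longest substring with no repeats: "bdacg" with length 5

5


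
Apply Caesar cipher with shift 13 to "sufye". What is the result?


Caesar cipher: shift "sufye" by 13
  's' (pos 18) + 13 = pos 5 = 'f'
  'u' (pos 20) + 13 = pos 7 = 'h'
  'f' (pos 5) + 13 = pos 18 = 's'
  'y' (pos 24) + 13 = pos 11 = 'l'
  'e' (pos 4) + 13 = pos 17 = 'r'
Result: fhslr

fhslr


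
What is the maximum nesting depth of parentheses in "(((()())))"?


Input: "(((()())))"
Tracking depth:
  Position 0 '(': depth becomes 1
  Position 1 '(': depth becomes 2
  Position 2 '(': depth becomes 3
  Position 3 '(': depth becomes 4
  Position 4 ')': depth becomes 3
  Position 5 '(': depth becomes 4
  Position 6 ')': depth becomes 3
  Position 7 ')': depth becomes 2
  Position 8 ')': depth becomes 1
  Position 9 ')': depth becomes 0
Maximum depth reached: 4

4


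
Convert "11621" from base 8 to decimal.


Input: "11621" in base 8
Positional expansion:
  Digit '1' (value 1) x 8^4 = 4096
  Digit '1' (value 1) x 8^3 = 512
  Digit '6' (value 6) x 8^2 = 384
  Digit '2' (value 2) x 8^1 = 16
  Digit '1' (value 1) x 8^0 = 1
Sum = 5009

5009


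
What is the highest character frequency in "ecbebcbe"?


Input: ecbebcbe
Character counts:
  'b': 3
  'c': 2
  'e': 3
Maximum frequency: 3

3


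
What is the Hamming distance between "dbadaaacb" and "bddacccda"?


Comparing "dbadaaacb" and "bddacccda" position by position:
  Position 0: 'd' vs 'b' => differ
  Position 1: 'b' vs 'd' => differ
  Position 2: 'a' vs 'd' => differ
  Position 3: 'd' vs 'a' => differ
  Position 4: 'a' vs 'c' => differ
  Position 5: 'a' vs 'c' => differ
  Position 6: 'a' vs 'c' => differ
  Position 7: 'c' vs 'd' => differ
  Position 8: 'b' vs 'a' => differ
Total differences (Hamming distance): 9

9


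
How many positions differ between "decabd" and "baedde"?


Comparing "decabd" and "baedde" position by position:
  Position 0: 'd' vs 'b' => DIFFER
  Position 1: 'e' vs 'a' => DIFFER
  Position 2: 'c' vs 'e' => DIFFER
  Position 3: 'a' vs 'd' => DIFFER
  Position 4: 'b' vs 'd' => DIFFER
  Position 5: 'd' vs 'e' => DIFFER
Positions that differ: 6

6


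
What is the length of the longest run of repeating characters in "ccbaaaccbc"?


Input: "ccbaaaccbc"
Scanning for longest run:
  Position 1 ('c'): continues run of 'c', length=2
  Position 2 ('b'): new char, reset run to 1
  Position 3 ('a'): new char, reset run to 1
  Position 4 ('a'): continues run of 'a', length=2
  Position 5 ('a'): continues run of 'a', length=3
  Position 6 ('c'): new char, reset run to 1
  Position 7 ('c'): continues run of 'c', length=2
  Position 8 ('b'): new char, reset run to 1
  Position 9 ('c'): new char, reset run to 1
Longest run: 'a' with length 3

3


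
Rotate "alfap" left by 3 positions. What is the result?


Input: "alfap", rotate left by 3
First 3 characters: "alf"
Remaining characters: "ap"
Concatenate remaining + first: "ap" + "alf" = "apalf"

apalf


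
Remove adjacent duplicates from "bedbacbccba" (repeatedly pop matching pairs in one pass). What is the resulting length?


Input: bedbacbccba
Stack-based adjacent duplicate removal:
  Read 'b': push. Stack: b
  Read 'e': push. Stack: be
  Read 'd': push. Stack: bed
  Read 'b': push. Stack: bedb
  Read 'a': push. Stack: bedba
  Read 'c': push. Stack: bedbac
  Read 'b': push. Stack: bedbacb
  Read 'c': push. Stack: bedbacbc
  Read 'c': matches stack top 'c' => pop. Stack: bedbacb
  Read 'b': matches stack top 'b' => pop. Stack: bedbac
  Read 'a': push. Stack: bedbaca
Final stack: "bedbaca" (length 7)

7


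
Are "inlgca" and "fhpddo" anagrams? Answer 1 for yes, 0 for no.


Strings: "inlgca", "fhpddo"
Sorted first:  acgiln
Sorted second: ddfhop
Differ at position 0: 'a' vs 'd' => not anagrams

0


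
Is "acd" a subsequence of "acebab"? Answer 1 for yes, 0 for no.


Check if "acd" is a subsequence of "acebab"
Greedy scan:
  Position 0 ('a'): matches sub[0] = 'a'
  Position 1 ('c'): matches sub[1] = 'c'
  Position 2 ('e'): no match needed
  Position 3 ('b'): no match needed
  Position 4 ('a'): no match needed
  Position 5 ('b'): no match needed
Only matched 2/3 characters => not a subsequence

0


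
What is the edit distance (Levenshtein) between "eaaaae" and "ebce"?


Computing edit distance: "eaaaae" -> "ebce"
DP table:
           e    b    c    e
      0    1    2    3    4
  e   1    0    1    2    3
  a   2    1    1    2    3
  a   3    2    2    2    3
  a   4    3    3    3    3
  a   5    4    4    4    4
  e   6    5    5    5    4
Edit distance = dp[6][4] = 4

4


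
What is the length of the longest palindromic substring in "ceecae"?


Input: "ceecae"
Checking substrings for palindromes:
  [0:4] "ceec" (len 4) => palindrome
  [1:3] "ee" (len 2) => palindrome
Longest palindromic substring: "ceec" with length 4

4


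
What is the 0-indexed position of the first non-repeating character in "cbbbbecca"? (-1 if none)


Input: cbbbbecca
Character frequencies:
  'a': 1
  'b': 4
  'c': 3
  'e': 1
Scanning left to right for freq == 1:
  Position 0 ('c'): freq=3, skip
  Position 1 ('b'): freq=4, skip
  Position 2 ('b'): freq=4, skip
  Position 3 ('b'): freq=4, skip
  Position 4 ('b'): freq=4, skip
  Position 5 ('e'): unique! => answer = 5

5


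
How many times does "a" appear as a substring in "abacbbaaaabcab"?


Searching for "a" in "abacbbaaaabcab"
Scanning each position:
  Position 0: "a" => MATCH
  Position 1: "b" => no
  Position 2: "a" => MATCH
  Position 3: "c" => no
  Position 4: "b" => no
  Position 5: "b" => no
  Position 6: "a" => MATCH
  Position 7: "a" => MATCH
  Position 8: "a" => MATCH
  Position 9: "a" => MATCH
  Position 10: "b" => no
  Position 11: "c" => no
  Position 12: "a" => MATCH
  Position 13: "b" => no
Total occurrences: 7

7


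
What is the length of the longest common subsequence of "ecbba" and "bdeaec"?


LCS of "ecbba" and "bdeaec"
DP table:
           b    d    e    a    e    c
      0    0    0    0    0    0    0
  e   0    0    0    1    1    1    1
  c   0    0    0    1    1    1    2
  b   0    1    1    1    1    1    2
  b   0    1    1    1    1    1    2
  a   0    1    1    1    2    2    2
LCS length = dp[5][6] = 2

2


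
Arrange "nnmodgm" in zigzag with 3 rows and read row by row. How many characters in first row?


Zigzag "nnmodgm" into 3 rows:
Placing characters:
  'n' => row 0
  'n' => row 1
  'm' => row 2
  'o' => row 1
  'd' => row 0
  'g' => row 1
  'm' => row 2
Rows:
  Row 0: "nd"
  Row 1: "nog"
  Row 2: "mm"
First row length: 2

2


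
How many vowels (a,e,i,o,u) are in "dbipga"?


Input: dbipga
Checking each character:
  'd' at position 0: consonant
  'b' at position 1: consonant
  'i' at position 2: vowel (running total: 1)
  'p' at position 3: consonant
  'g' at position 4: consonant
  'a' at position 5: vowel (running total: 2)
Total vowels: 2

2


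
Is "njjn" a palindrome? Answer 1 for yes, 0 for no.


Input: njjn
Reversed: njjn
  Compare pos 0 ('n') with pos 3 ('n'): match
  Compare pos 1 ('j') with pos 2 ('j'): match
Result: palindrome

1


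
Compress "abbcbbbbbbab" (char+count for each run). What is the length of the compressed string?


Input: abbcbbbbbbab
Runs:
  'a' x 1 => "a1"
  'b' x 2 => "b2"
  'c' x 1 => "c1"
  'b' x 6 => "b6"
  'a' x 1 => "a1"
  'b' x 1 => "b1"
Compressed: "a1b2c1b6a1b1"
Compressed length: 12

12


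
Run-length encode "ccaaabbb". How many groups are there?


Input: ccaaabbb
Scanning for consecutive runs:
  Group 1: 'c' x 2 (positions 0-1)
  Group 2: 'a' x 3 (positions 2-4)
  Group 3: 'b' x 3 (positions 5-7)
Total groups: 3

3


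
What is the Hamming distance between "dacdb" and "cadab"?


Comparing "dacdb" and "cadab" position by position:
  Position 0: 'd' vs 'c' => differ
  Position 1: 'a' vs 'a' => same
  Position 2: 'c' vs 'd' => differ
  Position 3: 'd' vs 'a' => differ
  Position 4: 'b' vs 'b' => same
Total differences (Hamming distance): 3

3


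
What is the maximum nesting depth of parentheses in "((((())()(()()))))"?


Input: "((((())()(()()))))"
Tracking depth:
  Position 0 '(': depth becomes 1
  Position 1 '(': depth becomes 2
  Position 2 '(': depth becomes 3
  Position 3 '(': depth becomes 4
  Position 4 '(': depth becomes 5
  Position 5 ')': depth becomes 4
  Position 6 ')': depth becomes 3
  Position 7 '(': depth becomes 4
  Position 8 ')': depth becomes 3
  Position 9 '(': depth becomes 4
  Position 10 '(': depth becomes 5
  Position 11 ')': depth becomes 4
  Position 12 '(': depth becomes 5
  Position 13 ')': depth becomes 4
  Position 14 ')': depth becomes 3
  Position 15 ')': depth becomes 2
  Position 16 ')': depth becomes 1
  Position 17 ')': depth becomes 0
Maximum depth reached: 5

5


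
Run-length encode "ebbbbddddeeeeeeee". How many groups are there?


Input: ebbbbddddeeeeeeee
Scanning for consecutive runs:
  Group 1: 'e' x 1 (positions 0-0)
  Group 2: 'b' x 4 (positions 1-4)
  Group 3: 'd' x 4 (positions 5-8)
  Group 4: 'e' x 8 (positions 9-16)
Total groups: 4

4


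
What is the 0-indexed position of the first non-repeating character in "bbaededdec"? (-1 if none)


Input: bbaededdec
Character frequencies:
  'a': 1
  'b': 2
  'c': 1
  'd': 3
  'e': 3
Scanning left to right for freq == 1:
  Position 0 ('b'): freq=2, skip
  Position 1 ('b'): freq=2, skip
  Position 2 ('a'): unique! => answer = 2

2


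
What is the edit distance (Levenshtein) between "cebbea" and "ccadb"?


Computing edit distance: "cebbea" -> "ccadb"
DP table:
           c    c    a    d    b
      0    1    2    3    4    5
  c   1    0    1    2    3    4
  e   2    1    1    2    3    4
  b   3    2    2    2    3    3
  b   4    3    3    3    3    3
  e   5    4    4    4    4    4
  a   6    5    5    4    5    5
Edit distance = dp[6][5] = 5

5


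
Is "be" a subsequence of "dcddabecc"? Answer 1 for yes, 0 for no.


Check if "be" is a subsequence of "dcddabecc"
Greedy scan:
  Position 0 ('d'): no match needed
  Position 1 ('c'): no match needed
  Position 2 ('d'): no match needed
  Position 3 ('d'): no match needed
  Position 4 ('a'): no match needed
  Position 5 ('b'): matches sub[0] = 'b'
  Position 6 ('e'): matches sub[1] = 'e'
  Position 7 ('c'): no match needed
  Position 8 ('c'): no match needed
All 2 characters matched => is a subsequence

1


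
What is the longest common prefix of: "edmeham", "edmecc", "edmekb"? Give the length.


Words: edmeham, edmecc, edmekb
  Position 0: all 'e' => match
  Position 1: all 'd' => match
  Position 2: all 'm' => match
  Position 3: all 'e' => match
  Position 4: ('h', 'c', 'k') => mismatch, stop
LCP = "edme" (length 4)

4


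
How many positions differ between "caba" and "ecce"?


Comparing "caba" and "ecce" position by position:
  Position 0: 'c' vs 'e' => DIFFER
  Position 1: 'a' vs 'c' => DIFFER
  Position 2: 'b' vs 'c' => DIFFER
  Position 3: 'a' vs 'e' => DIFFER
Positions that differ: 4

4


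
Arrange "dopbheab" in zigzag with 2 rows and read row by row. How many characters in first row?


Zigzag "dopbheab" into 2 rows:
Placing characters:
  'd' => row 0
  'o' => row 1
  'p' => row 0
  'b' => row 1
  'h' => row 0
  'e' => row 1
  'a' => row 0
  'b' => row 1
Rows:
  Row 0: "dpha"
  Row 1: "obeb"
First row length: 4

4


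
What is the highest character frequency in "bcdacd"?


Input: bcdacd
Character counts:
  'a': 1
  'b': 1
  'c': 2
  'd': 2
Maximum frequency: 2

2


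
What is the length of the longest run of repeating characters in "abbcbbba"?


Input: "abbcbbba"
Scanning for longest run:
  Position 1 ('b'): new char, reset run to 1
  Position 2 ('b'): continues run of 'b', length=2
  Position 3 ('c'): new char, reset run to 1
  Position 4 ('b'): new char, reset run to 1
  Position 5 ('b'): continues run of 'b', length=2
  Position 6 ('b'): continues run of 'b', length=3
  Position 7 ('a'): new char, reset run to 1
Longest run: 'b' with length 3

3


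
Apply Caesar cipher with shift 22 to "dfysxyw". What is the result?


Caesar cipher: shift "dfysxyw" by 22
  'd' (pos 3) + 22 = pos 25 = 'z'
  'f' (pos 5) + 22 = pos 1 = 'b'
  'y' (pos 24) + 22 = pos 20 = 'u'
  's' (pos 18) + 22 = pos 14 = 'o'
  'x' (pos 23) + 22 = pos 19 = 't'
  'y' (pos 24) + 22 = pos 20 = 'u'
  'w' (pos 22) + 22 = pos 18 = 's'
Result: zbuotus

zbuotus


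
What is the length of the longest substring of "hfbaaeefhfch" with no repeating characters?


Input: "hfbaaeefhfch"
Sliding window (track last position of each char):
  Position 0 ('h'): window [0,0] length 1 -- new best
  Position 1 ('f'): window [0,1] length 2 -- new best
  Position 2 ('b'): window [0,2] length 3 -- new best
  Position 3 ('a'): window [0,3] length 4 -- new best
  Position 4 ('a'): repeat (last at 3), move window start to 4
  Position 4 ('a'): window [4,4] length 1
  Position 5 ('e'): window [4,5] length 2
  Position 6 ('e'): repeat (last at 5), move window start to 6
  Position 6 ('e'): window [6,6] length 1
  Position 7 ('f'): window [6,7] length 2
  Position 8 ('h'): window [6,8] length 3
  Position 9 ('f'): repeat (last at 7), move window start to 8
  Position 9 ('f'): window [8,9] length 2
  Position 10 ('c'): window [8,10] length 3
  Position 11 ('h'): repeat (last at 8), move window start to 9
  Position 11 ('h'): window [9,11] length 3
Longest substring with no repeats: "hfba" with length 4

4


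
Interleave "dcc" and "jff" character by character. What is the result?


Interleaving "dcc" and "jff":
  Position 0: 'd' from first, 'j' from second => "dj"
  Position 1: 'c' from first, 'f' from second => "cf"
  Position 2: 'c' from first, 'f' from second => "cf"
Result: djcfcf

djcfcf


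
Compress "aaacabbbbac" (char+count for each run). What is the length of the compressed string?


Input: aaacabbbbac
Runs:
  'a' x 3 => "a3"
  'c' x 1 => "c1"
  'a' x 1 => "a1"
  'b' x 4 => "b4"
  'a' x 1 => "a1"
  'c' x 1 => "c1"
Compressed: "a3c1a1b4a1c1"
Compressed length: 12

12


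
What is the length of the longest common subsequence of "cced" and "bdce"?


LCS of "cced" and "bdce"
DP table:
           b    d    c    e
      0    0    0    0    0
  c   0    0    0    1    1
  c   0    0    0    1    1
  e   0    0    0    1    2
  d   0    0    1    1    2
LCS length = dp[4][4] = 2

2


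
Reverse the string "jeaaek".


Input: jeaaek
Reading characters right to left:
  Position 5: 'k'
  Position 4: 'e'
  Position 3: 'a'
  Position 2: 'a'
  Position 1: 'e'
  Position 0: 'j'
Reversed: keaaej

keaaej


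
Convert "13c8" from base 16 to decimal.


Input: "13c8" in base 16
Positional expansion:
  Digit '1' (value 1) x 16^3 = 4096
  Digit '3' (value 3) x 16^2 = 768
  Digit 'c' (value 12) x 16^1 = 192
  Digit '8' (value 8) x 16^0 = 8
Sum = 5064

5064


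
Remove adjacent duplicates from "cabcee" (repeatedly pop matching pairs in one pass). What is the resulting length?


Input: cabcee
Stack-based adjacent duplicate removal:
  Read 'c': push. Stack: c
  Read 'a': push. Stack: ca
  Read 'b': push. Stack: cab
  Read 'c': push. Stack: cabc
  Read 'e': push. Stack: cabce
  Read 'e': matches stack top 'e' => pop. Stack: cabc
Final stack: "cabc" (length 4)

4


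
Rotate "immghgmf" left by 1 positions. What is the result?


Input: "immghgmf", rotate left by 1
First 1 characters: "i"
Remaining characters: "mmghgmf"
Concatenate remaining + first: "mmghgmf" + "i" = "mmghgmfi"

mmghgmfi


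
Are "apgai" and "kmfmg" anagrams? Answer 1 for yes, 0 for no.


Strings: "apgai", "kmfmg"
Sorted first:  aagip
Sorted second: fgkmm
Differ at position 0: 'a' vs 'f' => not anagrams

0


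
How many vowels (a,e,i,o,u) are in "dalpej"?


Input: dalpej
Checking each character:
  'd' at position 0: consonant
  'a' at position 1: vowel (running total: 1)
  'l' at position 2: consonant
  'p' at position 3: consonant
  'e' at position 4: vowel (running total: 2)
  'j' at position 5: consonant
Total vowels: 2

2


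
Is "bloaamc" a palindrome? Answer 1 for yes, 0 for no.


Input: bloaamc
Reversed: cmaaolb
  Compare pos 0 ('b') with pos 6 ('c'): MISMATCH
  Compare pos 1 ('l') with pos 5 ('m'): MISMATCH
  Compare pos 2 ('o') with pos 4 ('a'): MISMATCH
Result: not a palindrome

0


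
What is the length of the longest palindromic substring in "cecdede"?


Input: "cecdede"
Checking substrings for palindromes:
  [0:3] "cec" (len 3) => palindrome
  [3:6] "ded" (len 3) => palindrome
  [4:7] "ede" (len 3) => palindrome
Longest palindromic substring: "cec" with length 3

3


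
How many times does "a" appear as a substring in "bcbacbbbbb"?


Searching for "a" in "bcbacbbbbb"
Scanning each position:
  Position 0: "b" => no
  Position 1: "c" => no
  Position 2: "b" => no
  Position 3: "a" => MATCH
  Position 4: "c" => no
  Position 5: "b" => no
  Position 6: "b" => no
  Position 7: "b" => no
  Position 8: "b" => no
  Position 9: "b" => no
Total occurrences: 1

1


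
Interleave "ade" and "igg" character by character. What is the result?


Interleaving "ade" and "igg":
  Position 0: 'a' from first, 'i' from second => "ai"
  Position 1: 'd' from first, 'g' from second => "dg"
  Position 2: 'e' from first, 'g' from second => "eg"
Result: aidgeg

aidgeg


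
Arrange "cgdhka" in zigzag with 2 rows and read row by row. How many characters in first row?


Zigzag "cgdhka" into 2 rows:
Placing characters:
  'c' => row 0
  'g' => row 1
  'd' => row 0
  'h' => row 1
  'k' => row 0
  'a' => row 1
Rows:
  Row 0: "cdk"
  Row 1: "gha"
First row length: 3

3


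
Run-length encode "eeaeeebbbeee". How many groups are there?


Input: eeaeeebbbeee
Scanning for consecutive runs:
  Group 1: 'e' x 2 (positions 0-1)
  Group 2: 'a' x 1 (positions 2-2)
  Group 3: 'e' x 3 (positions 3-5)
  Group 4: 'b' x 3 (positions 6-8)
  Group 5: 'e' x 3 (positions 9-11)
Total groups: 5

5


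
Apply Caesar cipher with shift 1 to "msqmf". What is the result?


Caesar cipher: shift "msqmf" by 1
  'm' (pos 12) + 1 = pos 13 = 'n'
  's' (pos 18) + 1 = pos 19 = 't'
  'q' (pos 16) + 1 = pos 17 = 'r'
  'm' (pos 12) + 1 = pos 13 = 'n'
  'f' (pos 5) + 1 = pos 6 = 'g'
Result: ntrng

ntrng


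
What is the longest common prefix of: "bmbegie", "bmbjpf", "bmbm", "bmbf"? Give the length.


Words: bmbegie, bmbjpf, bmbm, bmbf
  Position 0: all 'b' => match
  Position 1: all 'm' => match
  Position 2: all 'b' => match
  Position 3: ('e', 'j', 'm', 'f') => mismatch, stop
LCP = "bmb" (length 3)

3


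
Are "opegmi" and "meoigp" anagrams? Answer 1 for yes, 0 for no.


Strings: "opegmi", "meoigp"
Sorted first:  egimop
Sorted second: egimop
Sorted forms match => anagrams

1


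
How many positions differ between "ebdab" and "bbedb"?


Comparing "ebdab" and "bbedb" position by position:
  Position 0: 'e' vs 'b' => DIFFER
  Position 1: 'b' vs 'b' => same
  Position 2: 'd' vs 'e' => DIFFER
  Position 3: 'a' vs 'd' => DIFFER
  Position 4: 'b' vs 'b' => same
Positions that differ: 3

3


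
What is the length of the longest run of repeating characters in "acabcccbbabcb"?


Input: "acabcccbbabcb"
Scanning for longest run:
  Position 1 ('c'): new char, reset run to 1
  Position 2 ('a'): new char, reset run to 1
  Position 3 ('b'): new char, reset run to 1
  Position 4 ('c'): new char, reset run to 1
  Position 5 ('c'): continues run of 'c', length=2
  Position 6 ('c'): continues run of 'c', length=3
  Position 7 ('b'): new char, reset run to 1
  Position 8 ('b'): continues run of 'b', length=2
  Position 9 ('a'): new char, reset run to 1
  Position 10 ('b'): new char, reset run to 1
  Position 11 ('c'): new char, reset run to 1
  Position 12 ('b'): new char, reset run to 1
Longest run: 'c' with length 3

3


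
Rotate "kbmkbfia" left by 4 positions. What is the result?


Input: "kbmkbfia", rotate left by 4
First 4 characters: "kbmk"
Remaining characters: "bfia"
Concatenate remaining + first: "bfia" + "kbmk" = "bfiakbmk"

bfiakbmk


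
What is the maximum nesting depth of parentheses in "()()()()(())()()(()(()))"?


Input: "()()()()(())()()(()(()))"
Tracking depth:
  Position 0 '(': depth becomes 1
  Position 1 ')': depth becomes 0
  Position 2 '(': depth becomes 1
  Position 3 ')': depth becomes 0
  Position 4 '(': depth becomes 1
  Position 5 ')': depth becomes 0
  Position 6 '(': depth becomes 1
  Position 7 ')': depth becomes 0
  Position 8 '(': depth becomes 1
  Position 9 '(': depth becomes 2
  Position 10 ')': depth becomes 1
  Position 11 ')': depth becomes 0
  Position 12 '(': depth becomes 1
  Position 13 ')': depth becomes 0
  Position 14 '(': depth becomes 1
  Position 15 ')': depth becomes 0
  Position 16 '(': depth becomes 1
  Position 17 '(': depth becomes 2
  Position 18 ')': depth becomes 1
  Position 19 '(': depth becomes 2
  Position 20 '(': depth becomes 3
  Position 21 ')': depth becomes 2
  Position 22 ')': depth becomes 1
  Position 23 ')': depth becomes 0
Maximum depth reached: 3

3


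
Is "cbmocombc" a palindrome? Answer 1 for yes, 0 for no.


Input: cbmocombc
Reversed: cbmocombc
  Compare pos 0 ('c') with pos 8 ('c'): match
  Compare pos 1 ('b') with pos 7 ('b'): match
  Compare pos 2 ('m') with pos 6 ('m'): match
  Compare pos 3 ('o') with pos 5 ('o'): match
Result: palindrome

1


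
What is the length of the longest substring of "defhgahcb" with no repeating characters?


Input: "defhgahcb"
Sliding window (track last position of each char):
  Position 0 ('d'): window [0,0] length 1 -- new best
  Position 1 ('e'): window [0,1] length 2 -- new best
  Position 2 ('f'): window [0,2] length 3 -- new best
  Position 3 ('h'): window [0,3] length 4 -- new best
  Position 4 ('g'): window [0,4] length 5 -- new best
  Position 5 ('a'): window [0,5] length 6 -- new best
  Position 6 ('h'): repeat (last at 3), move window start to 4
  Position 6 ('h'): window [4,6] length 3
  Position 7 ('c'): window [4,7] length 4
  Position 8 ('b'): window [4,8] length 5
Longest substring with no repeats: "defhga" with length 6

6


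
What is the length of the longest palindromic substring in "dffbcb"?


Input: "dffbcb"
Checking substrings for palindromes:
  [3:6] "bcb" (len 3) => palindrome
  [1:3] "ff" (len 2) => palindrome
Longest palindromic substring: "bcb" with length 3

3


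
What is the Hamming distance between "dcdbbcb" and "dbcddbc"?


Comparing "dcdbbcb" and "dbcddbc" position by position:
  Position 0: 'd' vs 'd' => same
  Position 1: 'c' vs 'b' => differ
  Position 2: 'd' vs 'c' => differ
  Position 3: 'b' vs 'd' => differ
  Position 4: 'b' vs 'd' => differ
  Position 5: 'c' vs 'b' => differ
  Position 6: 'b' vs 'c' => differ
Total differences (Hamming distance): 6

6


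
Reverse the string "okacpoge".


Input: okacpoge
Reading characters right to left:
  Position 7: 'e'
  Position 6: 'g'
  Position 5: 'o'
  Position 4: 'p'
  Position 3: 'c'
  Position 2: 'a'
  Position 1: 'k'
  Position 0: 'o'
Reversed: egopcako

egopcako


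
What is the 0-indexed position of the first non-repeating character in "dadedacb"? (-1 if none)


Input: dadedacb
Character frequencies:
  'a': 2
  'b': 1
  'c': 1
  'd': 3
  'e': 1
Scanning left to right for freq == 1:
  Position 0 ('d'): freq=3, skip
  Position 1 ('a'): freq=2, skip
  Position 2 ('d'): freq=3, skip
  Position 3 ('e'): unique! => answer = 3

3


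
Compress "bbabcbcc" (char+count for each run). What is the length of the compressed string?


Input: bbabcbcc
Runs:
  'b' x 2 => "b2"
  'a' x 1 => "a1"
  'b' x 1 => "b1"
  'c' x 1 => "c1"
  'b' x 1 => "b1"
  'c' x 2 => "c2"
Compressed: "b2a1b1c1b1c2"
Compressed length: 12

12


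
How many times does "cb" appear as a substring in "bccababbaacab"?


Searching for "cb" in "bccababbaacab"
Scanning each position:
  Position 0: "bc" => no
  Position 1: "cc" => no
  Position 2: "ca" => no
  Position 3: "ab" => no
  Position 4: "ba" => no
  Position 5: "ab" => no
  Position 6: "bb" => no
  Position 7: "ba" => no
  Position 8: "aa" => no
  Position 9: "ac" => no
  Position 10: "ca" => no
  Position 11: "ab" => no
Total occurrences: 0

0


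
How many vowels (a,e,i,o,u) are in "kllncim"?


Input: kllncim
Checking each character:
  'k' at position 0: consonant
  'l' at position 1: consonant
  'l' at position 2: consonant
  'n' at position 3: consonant
  'c' at position 4: consonant
  'i' at position 5: vowel (running total: 1)
  'm' at position 6: consonant
Total vowels: 1

1


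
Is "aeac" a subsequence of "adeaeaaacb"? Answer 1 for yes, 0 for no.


Check if "aeac" is a subsequence of "adeaeaaacb"
Greedy scan:
  Position 0 ('a'): matches sub[0] = 'a'
  Position 1 ('d'): no match needed
  Position 2 ('e'): matches sub[1] = 'e'
  Position 3 ('a'): matches sub[2] = 'a'
  Position 4 ('e'): no match needed
  Position 5 ('a'): no match needed
  Position 6 ('a'): no match needed
  Position 7 ('a'): no match needed
  Position 8 ('c'): matches sub[3] = 'c'
  Position 9 ('b'): no match needed
All 4 characters matched => is a subsequence

1
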